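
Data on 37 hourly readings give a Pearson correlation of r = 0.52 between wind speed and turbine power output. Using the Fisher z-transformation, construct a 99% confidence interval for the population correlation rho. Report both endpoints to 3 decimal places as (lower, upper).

(0.134, 0.769)

z_r = atanh(0.52) = 0.576340;  SE = 1/√(n−3) = 1/√34 = 0.171499
z-limits: 0.576340 ± 2.576·0.171499 = 0.576340 ± 0.441781 = [0.134559, 1.018121]
ρ-limits: (tanh 0.134559, tanh 1.018121) = (0.134, 0.769)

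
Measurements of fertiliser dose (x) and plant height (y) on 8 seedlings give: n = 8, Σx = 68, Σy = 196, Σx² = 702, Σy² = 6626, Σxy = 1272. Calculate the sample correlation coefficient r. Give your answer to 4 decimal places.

S_xy = nΣxy − ΣxΣy = 8·1272 − 68·196 = 10176 − 13328 = -3152
S_xx = nΣx² − (Σx)² = 8·702 − 68² = 5616 − 4624 = 992
S_yy = nΣy² − (Σy)² = 8·6626 − 196² = 53008 − 38416 = 14592
r = S_xy / √(S_xx·S_yy) = -3152 / √(992·14592) = -3152 / √14475264 = -3152 / 3804.6372 = -0.8285

-0.8285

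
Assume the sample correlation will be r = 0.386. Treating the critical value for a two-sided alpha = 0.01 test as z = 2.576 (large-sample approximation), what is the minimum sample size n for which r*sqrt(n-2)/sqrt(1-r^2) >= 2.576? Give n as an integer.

40

Need r·√(n−2)/√(1−r²) ≥ 2.576
√(n−2) ≥ 2.576·√(1−0.148996) / 0.386 = 2.576·0.922499 / 0.386 = 6.1564
n−2 ≥ 37.9013  ⇒  n ≥ 39.9013
Smallest integer n = 40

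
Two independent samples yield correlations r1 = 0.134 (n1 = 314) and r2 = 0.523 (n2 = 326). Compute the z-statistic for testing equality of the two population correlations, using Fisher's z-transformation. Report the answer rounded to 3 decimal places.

-5.610

z1 = atanh(0.134) = 0.134811,  z2 = atanh(0.523) = 0.580460
SE = √(1/(n1−3) + 1/(n2−3)) = √(1/311 + 1/323) = √(0.0032154 + 0.0030960) = √0.0063114 = 0.079444
z = (z1 − z2)/SE = (0.134811 − 0.580460) / 0.079444 = -0.445649 / 0.079444 = -5.610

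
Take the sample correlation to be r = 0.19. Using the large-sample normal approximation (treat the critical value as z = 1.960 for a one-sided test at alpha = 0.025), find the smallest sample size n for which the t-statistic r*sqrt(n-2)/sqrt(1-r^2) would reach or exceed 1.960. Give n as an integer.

105

r√(n−2)/√(1−r²) ≥ 1.960  ⇔  n−2 ≥ (1.960)²·(1−r²)/r²
(1−r²)/r² = (1−0.0361)/0.0361 = 26.7008
n ≥ 2 + 3.8416·26.7008 = 2 + 102.5738 = 104.5738
⌈104.5738⌉ = 105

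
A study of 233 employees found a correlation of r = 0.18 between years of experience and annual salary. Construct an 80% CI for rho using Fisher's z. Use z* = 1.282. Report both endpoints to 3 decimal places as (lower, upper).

(0.097, 0.260)

Fisher z: z_r = atanh(r) = ½·ln((1+0.18)/(1−0.18)) = 0.181983
SE(z) = 1/√(n−3) = 1/√230 = 0.065938
80% ⇒ z* = 1.282; margin = 1.282·0.065938 = 0.084533
CI on z-scale: (0.097450, 0.266516)
Back-transform: tanh(0.097450) = 0.097143, tanh(0.266516) = 0.260380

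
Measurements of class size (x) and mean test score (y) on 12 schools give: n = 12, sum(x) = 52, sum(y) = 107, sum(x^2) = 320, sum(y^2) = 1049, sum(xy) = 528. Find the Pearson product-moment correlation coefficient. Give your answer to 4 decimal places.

0.6787

Numerator: nΣxy − (Σx)(Σy) = 12·528 − (52)(107) = 772
Denominator: √[(nΣx²−(Σx)²)(nΣy²−(Σy)²)]
  nΣx²−(Σx)² = 12·320 − 2704 = 1136;  nΣy²−(Σy)² = 12·1049 − 11449 = 1139
  √(1136·1139) = √1293904 = 1137.4990
r = 772 / 1137.4990 = 0.6787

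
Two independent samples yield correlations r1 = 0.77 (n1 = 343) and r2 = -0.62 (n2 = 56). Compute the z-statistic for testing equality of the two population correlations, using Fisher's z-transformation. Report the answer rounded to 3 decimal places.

11.818

z1 = atanh(0.77) = 1.020328,  z2 = atanh(-0.62) = -0.725005
SE = √(1/(n1−3) + 1/(n2−3)) = √(1/340 + 1/53) = √(0.0029412 + 0.0188679) = √0.0218091 = 0.147679
z = (z1 − z2)/SE = (1.020328 − (-0.725005)) / 0.147679 = 1.745333 / 0.147679 = 11.818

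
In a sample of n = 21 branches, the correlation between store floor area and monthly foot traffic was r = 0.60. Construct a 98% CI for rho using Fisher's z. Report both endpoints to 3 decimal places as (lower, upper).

(0.144, 0.846)

z_r = atanh(0.60) = 0.693147;  SE = 1/√(n−3) = 1/√18 = 0.235702
z-limits: 0.693147 ± 2.326·0.235702 = 0.693147 ± 0.548243 = [0.144904, 1.241390]
ρ-limits: (tanh 0.144904, tanh 1.241390) = (0.144, 0.846)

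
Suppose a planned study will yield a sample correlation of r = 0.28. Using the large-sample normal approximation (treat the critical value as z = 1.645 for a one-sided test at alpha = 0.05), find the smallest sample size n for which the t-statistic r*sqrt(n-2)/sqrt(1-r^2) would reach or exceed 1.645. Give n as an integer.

Need r·√(n−2)/√(1−r²) ≥ 1.645
√(n−2) ≥ 1.645·√(1−0.0784) / 0.28 = 1.645·0.960000 / 0.28 = 5.6400
n−2 ≥ 31.8096  ⇒  n ≥ 33.8096
Smallest integer n = 34

34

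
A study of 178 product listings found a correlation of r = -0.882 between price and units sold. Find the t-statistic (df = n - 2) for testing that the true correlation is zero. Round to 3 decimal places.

-24.830

t = r·√(n−2) / √(1−r²) with r = -0.882, n = 178
  = -0.882·√176 / √(1 − 0.777924)
  = -0.882·13.266499 / 0.471249
  = -11.701052 / 0.471249 = -24.830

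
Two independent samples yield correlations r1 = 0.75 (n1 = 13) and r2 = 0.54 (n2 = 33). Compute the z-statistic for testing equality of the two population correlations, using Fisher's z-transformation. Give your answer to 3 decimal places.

Fisher z-transforms: z1 = atanh(0.75) = 0.972955, z2 = atanh(0.54) = 0.604156; difference d = 0.368799
Var(d) = 1/10 + 1/30 = 0.1000000 + 0.0333333 = 0.1333333
z = d/√Var(d) = 0.368799 / √0.1333333 = 0.368799 / 0.365148 = 1.010

1.010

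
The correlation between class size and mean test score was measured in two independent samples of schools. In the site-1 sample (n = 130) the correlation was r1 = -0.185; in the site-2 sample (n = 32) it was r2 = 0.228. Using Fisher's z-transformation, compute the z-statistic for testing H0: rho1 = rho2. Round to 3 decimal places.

-2.037

z1 = atanh(-0.185) = -0.187155,  z2 = atanh(0.228) = 0.232079
SE = √(1/(n1−3) + 1/(n2−3)) = √(1/127 + 1/29) = √(0.0078740 + 0.0344828) = √0.0423568 = 0.205808
z = (z1 − z2)/SE = (-0.187155 − 0.232079) / 0.205808 = -0.419234 / 0.205808 = -2.037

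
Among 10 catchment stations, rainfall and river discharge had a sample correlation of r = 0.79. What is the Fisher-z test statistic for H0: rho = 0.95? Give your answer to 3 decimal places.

Fisher z: atanh(0.79) = 1.071432, atanh(0.95) = 1.831781
z = (z_r − z_0)·√(n−3) = (1.071432 − 1.831781)·√7 = -0.760349 · 2.645751 = -2.012

-2.012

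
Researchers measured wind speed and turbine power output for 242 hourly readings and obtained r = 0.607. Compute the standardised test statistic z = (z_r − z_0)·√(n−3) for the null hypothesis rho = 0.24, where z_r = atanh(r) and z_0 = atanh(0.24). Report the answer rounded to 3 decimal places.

Fisher z: atanh(0.607) = 0.704157, atanh(0.24) = 0.244774
z = (z_r − z_0)·√(n−3) = (0.704157 − 0.244774)·√239 = 0.459383 · 15.459625 = 7.102

7.102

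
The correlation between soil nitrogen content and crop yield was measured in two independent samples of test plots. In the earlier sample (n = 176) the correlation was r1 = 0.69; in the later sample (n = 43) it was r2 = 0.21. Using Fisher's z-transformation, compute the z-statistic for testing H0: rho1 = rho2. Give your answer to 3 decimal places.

3.618

Fisher z-transforms: z1 = atanh(0.69) = 0.847956, z2 = atanh(0.21) = 0.213171; difference d = 0.634785
Var(d) = 1/173 + 1/40 = 0.0057803 + 0.0250000 = 0.0307803
z = d/√Var(d) = 0.634785 / √0.0307803 = 0.634785 / 0.175443 = 3.618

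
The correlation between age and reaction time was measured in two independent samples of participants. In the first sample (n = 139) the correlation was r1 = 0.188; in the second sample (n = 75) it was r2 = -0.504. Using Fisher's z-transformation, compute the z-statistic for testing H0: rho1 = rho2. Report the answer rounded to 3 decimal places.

5.111

z1 = atanh(0.188) = 0.190263,  z2 = atanh(-0.504) = -0.554654
SE = √(1/(n1−3) + 1/(n2−3)) = √(1/136 + 1/72) = √(0.0073529 + 0.0138889) = √0.0212418 = 0.145746
z = (z1 − z2)/SE = (0.190263 − (-0.554654)) / 0.145746 = 0.744917 / 0.145746 = 5.111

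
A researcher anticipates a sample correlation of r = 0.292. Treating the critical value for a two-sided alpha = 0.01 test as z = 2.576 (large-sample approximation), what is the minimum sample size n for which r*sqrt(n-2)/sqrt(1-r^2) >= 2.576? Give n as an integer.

r√(n−2)/√(1−r²) ≥ 2.576  ⇔  n−2 ≥ (2.576)²·(1−r²)/r²
(1−r²)/r² = (1−0.085264)/0.085264 = 10.7283
n ≥ 2 + 6.635776·10.7283 = 2 + 71.1906 = 73.1906
⌈73.1906⌉ = 74

74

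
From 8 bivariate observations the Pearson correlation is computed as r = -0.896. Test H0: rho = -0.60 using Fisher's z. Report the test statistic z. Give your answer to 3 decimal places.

-1.696

z_r = atanh(-0.896) = -1.451555,  z_0 = atanh(-0.60) = -0.693147
SE = 1/√(n−3) = 1/√5 = 0.447214
z = (z_r − z_0)/SE = (-1.451555 − (-0.693147)) / 0.447214 = -0.758408 / 0.447214 = -1.696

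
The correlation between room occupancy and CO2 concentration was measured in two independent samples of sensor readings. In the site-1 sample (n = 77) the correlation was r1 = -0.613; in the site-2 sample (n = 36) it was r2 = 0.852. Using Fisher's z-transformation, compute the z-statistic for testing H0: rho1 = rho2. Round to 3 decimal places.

-9.445

Fisher z-transforms: z1 = atanh(-0.613) = -0.713713, z2 = atanh(0.852) = 1.263405; difference d = -1.977118
Var(d) = 1/74 + 1/33 = 0.0135135 + 0.0303030 = 0.0438165
z = d/√Var(d) = -1.977118 / √0.0438165 = -1.977118 / 0.209324 = -9.445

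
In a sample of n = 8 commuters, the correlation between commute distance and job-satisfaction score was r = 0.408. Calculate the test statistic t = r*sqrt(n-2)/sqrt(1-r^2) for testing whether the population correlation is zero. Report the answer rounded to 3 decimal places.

1.095

t = r·√(n−2) / √(1−r²) with r = 0.408, n = 8
  = 0.408·√6 / √(1 − 0.166464)
  = 0.408·2.449490 / 0.912982
  = 0.999392 / 0.912982 = 1.095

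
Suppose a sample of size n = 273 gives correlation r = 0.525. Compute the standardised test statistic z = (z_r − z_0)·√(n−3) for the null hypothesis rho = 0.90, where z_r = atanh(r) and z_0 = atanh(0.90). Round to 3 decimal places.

-14.608

z_r = atanh(0.525) = 0.583217,  z_0 = atanh(0.90) = 1.472219
SE = 1/√(n−3) = 1/√270 = 0.060858
z = (z_r − z_0)/SE = (0.583217 − 1.472219) / 0.060858 = -0.889002 / 0.060858 = -14.608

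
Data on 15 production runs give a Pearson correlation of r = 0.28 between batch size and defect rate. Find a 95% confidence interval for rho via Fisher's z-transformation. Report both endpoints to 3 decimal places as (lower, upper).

(-0.271, 0.693)

z_r = atanh(0.28) = 0.287682;  SE = 1/√(n−3) = 1/√12 = 0.288675
z-limits: 0.287682 ± 1.960·0.288675 = 0.287682 ± 0.565803 = [-0.278121, 0.853485]
ρ-limits: (tanh -0.278121, tanh 0.853485) = (-0.271, 0.693)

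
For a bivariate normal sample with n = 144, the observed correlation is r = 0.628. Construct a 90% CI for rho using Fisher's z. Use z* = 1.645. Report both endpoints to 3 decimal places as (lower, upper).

(0.537, 0.705)

Fisher z: z_r = atanh(r) = ½·ln((1+0.628)/(1−0.628)) = 0.738107
SE(z) = 1/√(n−3) = 1/√141 = 0.084215
90% ⇒ z* = 1.645; margin = 1.645·0.084215 = 0.138534
CI on z-scale: (0.599573, 0.876641)
Back-transform: tanh(0.599573) = 0.536746, tanh(0.876641) = 0.704733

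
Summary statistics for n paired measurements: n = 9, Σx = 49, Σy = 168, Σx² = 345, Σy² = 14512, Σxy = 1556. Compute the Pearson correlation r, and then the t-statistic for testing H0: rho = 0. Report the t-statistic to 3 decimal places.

Numerator: nΣxy − (Σx)(Σy) = 9·1556 − (49)(168) = 5772
Denominator: √[(nΣx²−(Σx)²)(nΣy²−(Σy)²)]
  nΣx²−(Σx)² = 9·345 − 2401 = 704;  nΣy²−(Σy)² = 9·14512 − 28224 = 102384
  √(704·102384) = √72078336 = 8489.8961
r = 5772 / 8489.8961 = 0.6799
t = r·√(n−2)/√(1−r²) = 0.6799·√7 / √(1−0.462264) = 1.798846 / 0.733305 = 2.453

2.453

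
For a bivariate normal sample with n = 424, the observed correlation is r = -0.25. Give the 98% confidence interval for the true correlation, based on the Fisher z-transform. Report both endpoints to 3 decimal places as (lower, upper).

Fisher z: z_r = atanh(r) = ½·ln((1+(-0.25))/(1−(-0.25))) = -0.255413
SE(z) = 1/√(n−3) = 1/√421 = 0.048737
98% ⇒ z* = 2.326; margin = 2.326·0.048737 = 0.113362
CI on z-scale: (-0.368775, -0.142051)
Back-transform: tanh(-0.368775) = -0.352920, tanh(-0.142051) = -0.141103

(-0.353, -0.141)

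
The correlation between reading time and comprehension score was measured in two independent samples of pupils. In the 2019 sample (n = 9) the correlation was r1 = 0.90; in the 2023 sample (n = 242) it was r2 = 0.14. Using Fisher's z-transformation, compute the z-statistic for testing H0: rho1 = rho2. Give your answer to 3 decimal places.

Fisher z-transforms: z1 = atanh(0.90) = 1.472219, z2 = atanh(0.14) = 0.140926; difference d = 1.331293
Var(d) = 1/6 + 1/239 = 0.1666667 + 0.0041841 = 0.1708508
z = d/√Var(d) = 1.331293 / √0.1708508 = 1.331293 / 0.413341 = 3.221

3.221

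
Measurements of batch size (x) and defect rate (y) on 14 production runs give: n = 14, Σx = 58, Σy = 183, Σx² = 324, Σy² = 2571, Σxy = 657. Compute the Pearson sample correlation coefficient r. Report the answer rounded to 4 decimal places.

-0.8264

S_xy = nΣxy − ΣxΣy = 14·657 − 58·183 = 9198 − 10614 = -1416
S_xx = nΣx² − (Σx)² = 14·324 − 58² = 4536 − 3364 = 1172
S_yy = nΣy² − (Σy)² = 14·2571 − 183² = 35994 − 33489 = 2505
r = S_xy / √(S_xx·S_yy) = -1416 / √(1172·2505) = -1416 / √2935860 = -1416 / 1713.4351 = -0.8264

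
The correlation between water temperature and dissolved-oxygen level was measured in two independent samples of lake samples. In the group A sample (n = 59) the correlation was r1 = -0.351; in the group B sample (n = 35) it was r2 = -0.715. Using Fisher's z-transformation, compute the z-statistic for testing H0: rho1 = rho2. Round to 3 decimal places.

2.395

z1 = atanh(-0.351) = -0.366584,  z2 = atanh(-0.715) = -0.897340
SE = √(1/(n1−3) + 1/(n2−3)) = √(1/56 + 1/32) = √(0.0178571 + 0.0312500) = √0.0491071 = 0.221601
z = (z1 − z2)/SE = (-0.366584 − (-0.897340)) / 0.221601 = 0.530756 / 0.221601 = 2.395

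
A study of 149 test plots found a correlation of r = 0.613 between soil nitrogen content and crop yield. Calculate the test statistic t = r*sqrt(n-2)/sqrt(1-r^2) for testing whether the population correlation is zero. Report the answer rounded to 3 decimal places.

9.407

t = r·√(n−2) / √(1−r²) with r = 0.613, n = 149
  = 0.613·√147 / √(1 − 0.375769)
  = 0.613·12.124356 / 0.790083
  = 7.432230 / 0.790083 = 9.407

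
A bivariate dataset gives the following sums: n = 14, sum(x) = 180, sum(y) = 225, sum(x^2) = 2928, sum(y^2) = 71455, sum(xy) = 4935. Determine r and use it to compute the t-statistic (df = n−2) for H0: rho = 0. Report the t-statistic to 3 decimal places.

1.156

Numerator: nΣxy − (Σx)(Σy) = 14·4935 − (180)(225) = 28590
Denominator: √[(nΣx²−(Σx)²)(nΣy²−(Σy)²)]
  nΣx²−(Σx)² = 14·2928 − 32400 = 8592;  nΣy²−(Σy)² = 14·71455 − 50625 = 949745
  √(8592·949745) = √8160209040 = 90333.8754
r = 28590 / 90333.8754 = 0.3165
t = r·√(n−2)/√(1−r²) = 0.3165·√12 / √(1−0.100172) = 1.096388 / 0.948593 = 1.156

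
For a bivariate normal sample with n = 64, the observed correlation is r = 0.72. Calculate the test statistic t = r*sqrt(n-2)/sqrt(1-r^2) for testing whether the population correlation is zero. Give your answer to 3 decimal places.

8.169

1 − r² = 1 − 0.5184 = 0.4816;  √(1−r²) = 0.693974
√(n−2) = √62 = 7.874008
t = r·√(n−2)/√(1−r²) = 0.72 · 7.874008 / 0.693974 = 8.169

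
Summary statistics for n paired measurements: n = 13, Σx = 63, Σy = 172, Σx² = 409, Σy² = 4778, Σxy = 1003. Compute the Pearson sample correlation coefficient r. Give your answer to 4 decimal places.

S_xy = nΣxy − ΣxΣy = 13·1003 − 63·172 = 13039 − 10836 = 2203
S_xx = nΣx² − (Σx)² = 13·409 − 63² = 5317 − 3969 = 1348
S_yy = nΣy² − (Σy)² = 13·4778 − 172² = 62114 − 29584 = 32530
r = S_xy / √(S_xx·S_yy) = 2203 / √(1348·32530) = 2203 / √43850440 = 2203 / 6621.9665 = 0.3327

0.3327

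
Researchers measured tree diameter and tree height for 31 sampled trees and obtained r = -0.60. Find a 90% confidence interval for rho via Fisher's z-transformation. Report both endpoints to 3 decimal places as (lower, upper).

(-0.763, -0.365)

z_r = atanh(-0.60) = -0.693147;  SE = 1/√(n−3) = 1/√28 = 0.188982
z-limits: -0.693147 ± 1.645·0.188982 = -0.693147 ± 0.310875 = [-1.004022, -0.382272]
ρ-limits: (tanh -1.004022, tanh -0.382272) = (-0.763, -0.365)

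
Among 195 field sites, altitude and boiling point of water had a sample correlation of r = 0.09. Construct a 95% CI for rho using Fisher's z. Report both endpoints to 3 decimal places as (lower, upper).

(-0.051, 0.228)

z_r = atanh(0.09) = 0.090244;  SE = 1/√(n−3) = 1/√192 = 0.072169
z-limits: 0.090244 ± 1.960·0.072169 = 0.090244 ± 0.141451 = [-0.051207, 0.231695]
ρ-limits: (tanh -0.051207, tanh 0.231695) = (-0.051, 0.228)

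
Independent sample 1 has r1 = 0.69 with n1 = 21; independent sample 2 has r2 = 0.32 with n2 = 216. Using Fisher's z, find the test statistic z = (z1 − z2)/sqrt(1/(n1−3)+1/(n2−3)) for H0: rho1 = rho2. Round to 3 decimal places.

Fisher z-transforms: z1 = atanh(0.69) = 0.847956, z2 = atanh(0.32) = 0.331647; difference d = 0.516309
Var(d) = 1/18 + 1/213 = 0.0555556 + 0.0046948 = 0.0602504
z = d/√Var(d) = 0.516309 / √0.0602504 = 0.516309 / 0.245460 = 2.103

2.103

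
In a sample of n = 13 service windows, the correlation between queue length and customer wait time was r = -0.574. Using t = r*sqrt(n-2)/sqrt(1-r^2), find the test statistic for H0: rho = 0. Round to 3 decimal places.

1 − r² = 1 − 0.329476 = 0.670524;  √(1−r²) = 0.818855
√(n−2) = √11 = 3.316625
t = r·√(n−2)/√(1−r²) = -0.574 · 3.316625 / 0.818855 = -2.325

-2.325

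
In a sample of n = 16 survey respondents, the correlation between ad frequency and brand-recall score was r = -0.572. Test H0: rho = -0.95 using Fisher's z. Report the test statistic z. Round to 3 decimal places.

4.259

Fisher z: atanh(-0.572) = -0.650490, atanh(-0.95) = -1.831781
z = (z_r − z_0)·√(n−3) = (-0.650490 − (-1.831781))·√13 = 1.181291 · 3.605551 = 4.259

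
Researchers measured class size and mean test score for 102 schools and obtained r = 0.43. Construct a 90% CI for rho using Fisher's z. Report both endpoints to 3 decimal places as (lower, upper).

Fisher z: z_r = atanh(r) = ½·ln((1+0.43)/(1−0.43)) = 0.459897
SE(z) = 1/√(n−3) = 1/√99 = 0.100504
90% ⇒ z* = 1.645; margin = 1.645·0.100504 = 0.165329
CI on z-scale: (0.294568, 0.625226)
Back-transform: tanh(0.294568) = 0.286334, tanh(0.625226) = 0.554756

(0.286, 0.555)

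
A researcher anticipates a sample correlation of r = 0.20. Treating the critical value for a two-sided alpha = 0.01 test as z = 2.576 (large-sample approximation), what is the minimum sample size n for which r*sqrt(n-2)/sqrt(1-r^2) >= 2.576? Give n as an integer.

Need r·√(n−2)/√(1−r²) ≥ 2.576
√(n−2) ≥ 2.576·√(1−0.0400) / 0.20 = 2.576·0.979796 / 0.20 = 12.6198
n−2 ≥ 159.2594  ⇒  n ≥ 161.2594
Smallest integer n = 162

162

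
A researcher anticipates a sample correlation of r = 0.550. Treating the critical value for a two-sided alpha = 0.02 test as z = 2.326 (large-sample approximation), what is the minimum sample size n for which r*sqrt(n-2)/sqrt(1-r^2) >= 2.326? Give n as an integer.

Need r·√(n−2)/√(1−r²) ≥ 2.326
√(n−2) ≥ 2.326·√(1−0.302500) / 0.550 = 2.326·0.835165 / 0.550 = 3.5320
n−2 ≥ 12.4750  ⇒  n ≥ 14.4750
Smallest integer n = 15

15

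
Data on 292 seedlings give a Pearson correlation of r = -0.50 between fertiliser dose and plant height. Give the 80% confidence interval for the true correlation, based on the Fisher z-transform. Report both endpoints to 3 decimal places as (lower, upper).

(-0.554, -0.441)

z_r = atanh(-0.50) = -0.549306;  SE = 1/√(n−3) = 1/√289 = 0.058824
z-limits: -0.549306 ± 1.282·0.058824 = -0.549306 ± 0.075412 = [-0.624718, -0.473894]
ρ-limits: (tanh -0.624718, tanh -0.473894) = (-0.554, -0.441)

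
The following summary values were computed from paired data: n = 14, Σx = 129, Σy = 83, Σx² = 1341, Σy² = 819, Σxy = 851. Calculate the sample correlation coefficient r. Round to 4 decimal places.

Numerator: nΣxy − (Σx)(Σy) = 14·851 − (129)(83) = 1207
Denominator: √[(nΣx²−(Σx)²)(nΣy²−(Σy)²)]
  nΣx²−(Σx)² = 14·1341 − 16641 = 2133;  nΣy²−(Σy)² = 14·819 − 6889 = 4577
  √(2133·4577) = √9762741 = 3124.5385
r = 1207 / 3124.5385 = 0.3863

0.3863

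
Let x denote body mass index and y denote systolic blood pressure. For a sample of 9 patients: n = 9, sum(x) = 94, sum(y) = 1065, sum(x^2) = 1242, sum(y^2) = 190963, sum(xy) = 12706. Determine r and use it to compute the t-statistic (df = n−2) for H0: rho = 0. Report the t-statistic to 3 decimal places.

Numerator: nΣxy − (Σx)(Σy) = 9·12706 − (94)(1065) = 14244
Denominator: √[(nΣx²−(Σx)²)(nΣy²−(Σy)²)]
  nΣx²−(Σx)² = 9·1242 − 8836 = 2342;  nΣy²−(Σy)² = 9·190963 − 1134225 = 584442
  √(2342·584442) = √1368763164 = 36996.7994
r = 14244 / 36996.7994 = 0.3850
t = r·√(n−2)/√(1−r²) = 0.3850·√7 / √(1−0.148225) = 1.018614 / 0.922917 = 1.104

1.104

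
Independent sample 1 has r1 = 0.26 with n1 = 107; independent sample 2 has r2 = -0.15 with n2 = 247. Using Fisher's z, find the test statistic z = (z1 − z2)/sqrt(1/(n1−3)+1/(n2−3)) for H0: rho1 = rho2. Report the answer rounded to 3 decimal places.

3.563

z1 = atanh(0.26) = 0.266108,  z2 = atanh(-0.15) = -0.151140
SE = √(1/(n1−3) + 1/(n2−3)) = √(1/104 + 1/244) = √(0.0096154 + 0.0040984) = √0.0137138 = 0.117106
z = (z1 − z2)/SE = (0.266108 − (-0.151140)) / 0.117106 = 0.417248 / 0.117106 = 3.563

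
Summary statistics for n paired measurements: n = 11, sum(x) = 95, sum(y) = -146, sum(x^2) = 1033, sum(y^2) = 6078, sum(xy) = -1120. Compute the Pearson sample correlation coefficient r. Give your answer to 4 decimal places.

S_xy = nΣxy − ΣxΣy = 11·(-1120) − 95·(-146) = -12320 − (-13870) = 1550
S_xx = nΣx² − (Σx)² = 11·1033 − 95² = 11363 − 9025 = 2338
S_yy = nΣy² − (Σy)² = 11·6078 − (-146)² = 66858 − 21316 = 45542
r = S_xy / √(S_xx·S_yy) = 1550 / √(2338·45542) = 1550 / √106477196 = 1550 / 10318.7788 = 0.1502

0.1502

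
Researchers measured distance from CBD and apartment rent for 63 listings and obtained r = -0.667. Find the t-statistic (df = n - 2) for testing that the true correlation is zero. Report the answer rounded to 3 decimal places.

1 − r² = 1 − 0.444889 = 0.555111;  √(1−r²) = 0.745058
√(n−2) = √61 = 7.810250
t = r·√(n−2)/√(1−r²) = -0.667 · 7.810250 / 0.745058 = -6.992

-6.992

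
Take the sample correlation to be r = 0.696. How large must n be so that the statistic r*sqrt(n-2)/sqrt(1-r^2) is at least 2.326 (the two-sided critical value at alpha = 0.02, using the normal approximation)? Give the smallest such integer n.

r√(n−2)/√(1−r²) ≥ 2.326  ⇔  n−2 ≥ (2.326)²·(1−r²)/r²
(1−r²)/r² = (1−0.484416)/0.484416 = 1.0643
n ≥ 2 + 5.410276·1.0643 = 2 + 5.7582 = 7.7582
⌈7.7582⌉ = 8

8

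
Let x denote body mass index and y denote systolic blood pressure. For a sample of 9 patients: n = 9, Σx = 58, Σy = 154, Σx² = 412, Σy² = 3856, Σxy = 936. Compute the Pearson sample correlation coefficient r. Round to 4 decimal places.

S_xy = nΣxy − ΣxΣy = 9·936 − 58·154 = 8424 − 8932 = -508
S_xx = nΣx² − (Σx)² = 9·412 − 58² = 3708 − 3364 = 344
S_yy = nΣy² − (Σy)² = 9·3856 − 154² = 34704 − 23716 = 10988
r = S_xy / √(S_xx·S_yy) = -508 / √(344·10988) = -508 / √3779872 = -508 / 1944.1893 = -0.2613

-0.2613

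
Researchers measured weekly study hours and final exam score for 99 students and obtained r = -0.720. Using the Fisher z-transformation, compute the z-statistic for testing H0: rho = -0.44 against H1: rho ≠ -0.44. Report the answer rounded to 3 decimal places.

z_r = atanh(-0.720) = -0.907645,  z_0 = atanh(-0.44) = -0.472231
SE = 1/√(n−3) = 1/√96 = 0.102062
z = (z_r − z_0)/SE = (-0.907645 − (-0.472231)) / 0.102062 = -0.435414 / 0.102062 = -4.266

-4.266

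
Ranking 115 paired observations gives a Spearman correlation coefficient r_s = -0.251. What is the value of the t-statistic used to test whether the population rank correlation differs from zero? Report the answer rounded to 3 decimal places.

-2.756

1 − r_s² = 1 − 0.063001 = 0.936999;  √(1−r_s²) = 0.967987
√(n−2) = √113 = 10.630146
t = r_s·√(n−2)/√(1−r_s²) = -0.251 · 10.630146 / 0.967987 = -2.756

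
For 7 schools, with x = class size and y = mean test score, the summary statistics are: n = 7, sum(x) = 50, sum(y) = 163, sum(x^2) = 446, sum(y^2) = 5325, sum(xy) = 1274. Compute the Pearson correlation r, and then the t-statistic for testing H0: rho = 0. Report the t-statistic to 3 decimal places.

S_xy = nΣxy − ΣxΣy = 7·1274 − 50·163 = 8918 − 8150 = 768
S_xx = nΣx² − (Σx)² = 7·446 − 50² = 3122 − 2500 = 622
S_yy = nΣy² − (Σy)² = 7·5325 − 163² = 37275 − 26569 = 10706
r = S_xy / √(S_xx·S_yy) = 768 / √(622·10706) = 768 / √6659132 = 768 / 2580.5294 = 0.2976
t = r·√(n−2)/√(1−r²) = 0.2976·√5 / √(1−0.088566) = 0.665454 / 0.954691 = 0.697

0.697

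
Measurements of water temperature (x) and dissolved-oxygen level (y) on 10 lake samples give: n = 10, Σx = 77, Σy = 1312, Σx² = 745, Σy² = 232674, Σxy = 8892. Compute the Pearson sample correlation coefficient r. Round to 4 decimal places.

-0.3989

S_xy = nΣxy − ΣxΣy = 10·8892 − 77·1312 = 88920 − 101024 = -12104
S_xx = nΣx² − (Σx)² = 10·745 − 77² = 7450 − 5929 = 1521
S_yy = nΣy² − (Σy)² = 10·232674 − 1312² = 2326740 − 1721344 = 605396
r = S_xy / √(S_xx·S_yy) = -12104 / √(1521·605396) = -12104 / √920807316 = -12104 / 30344.8071 = -0.3989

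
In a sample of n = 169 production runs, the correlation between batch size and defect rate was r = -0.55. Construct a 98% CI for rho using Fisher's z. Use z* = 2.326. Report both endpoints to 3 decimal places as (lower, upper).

(-0.663, -0.412)

z_r = atanh(-0.55) = -0.618381;  SE = 1/√(n−3) = 1/√166 = 0.077615
z-limits: -0.618381 ± 2.326·0.077615 = -0.618381 ± 0.180532 = [-0.798913, -0.437849]
ρ-limits: (tanh -0.798913, tanh -0.437849) = (-0.663, -0.412)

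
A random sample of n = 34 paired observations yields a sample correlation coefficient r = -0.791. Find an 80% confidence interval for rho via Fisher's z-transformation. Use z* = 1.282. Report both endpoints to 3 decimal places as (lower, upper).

z_r = atanh(-0.791) = -1.074098;  SE = 1/√(n−3) = 1/√31 = 0.179605
z-limits: -1.074098 ± 1.282·0.179605 = -1.074098 ± 0.230254 = [-1.304352, -0.843844]
ρ-limits: (tanh -1.304352, tanh -0.843844) = (-0.863, -0.688)

(-0.863, -0.688)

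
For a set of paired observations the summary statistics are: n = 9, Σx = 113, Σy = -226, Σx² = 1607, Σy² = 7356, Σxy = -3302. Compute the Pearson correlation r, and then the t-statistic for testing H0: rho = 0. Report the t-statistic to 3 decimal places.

-3.873

S_xy = nΣxy − ΣxΣy = 9·(-3302) − 113·(-226) = -29718 − (-25538) = -4180
S_xx = nΣx² − (Σx)² = 9·1607 − 113² = 14463 − 12769 = 1694
S_yy = nΣy² − (Σy)² = 9·7356 − (-226)² = 66204 − 51076 = 15128
r = S_xy / √(S_xx·S_yy) = -4180 / √(1694·15128) = -4180 / √25626832 = -4180 / 5062.2951 = -0.8257
t = r·√(n−2)/√(1−r²) = -0.8257·√7 / √(1−0.681780) = -2.184597 / 0.564110 = -3.873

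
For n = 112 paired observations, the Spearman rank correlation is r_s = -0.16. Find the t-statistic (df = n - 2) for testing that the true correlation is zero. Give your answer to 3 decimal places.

-1.700

t = r_s·√(n−2) / √(1−r_s²) with r_s = -0.16, n = 112
  = -0.16·√110 / √(1 − 0.0256)
  = -0.16·10.488088 / 0.987117
  = -1.678094 / 0.987117 = -1.700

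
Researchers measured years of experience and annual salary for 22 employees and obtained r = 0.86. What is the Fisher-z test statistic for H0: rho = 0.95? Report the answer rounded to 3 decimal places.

-2.347

Fisher z: atanh(0.86) = 1.293345, atanh(0.95) = 1.831781
z = (z_r − z_0)·√(n−3) = (1.293345 − 1.831781)·√19 = -0.538436 · 4.358899 = -2.347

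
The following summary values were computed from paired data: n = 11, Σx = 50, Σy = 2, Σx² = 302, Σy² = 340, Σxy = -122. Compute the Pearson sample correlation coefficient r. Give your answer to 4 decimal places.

S_xy = nΣxy − ΣxΣy = 11·(-122) − 50·2 = -1342 − 100 = -1442
S_xx = nΣx² − (Σx)² = 11·302 − 50² = 3322 − 2500 = 822
S_yy = nΣy² − (Σy)² = 11·340 − 2² = 3740 − 4 = 3736
r = S_xy / √(S_xx·S_yy) = -1442 / √(822·3736) = -1442 / √3070992 = -1442 / 1752.4246 = -0.8229

-0.8229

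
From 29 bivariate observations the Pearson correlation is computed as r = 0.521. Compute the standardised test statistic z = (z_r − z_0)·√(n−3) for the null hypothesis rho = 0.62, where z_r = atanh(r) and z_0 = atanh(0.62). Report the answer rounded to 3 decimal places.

z_r = atanh(0.521) = 0.577711,  z_0 = atanh(0.62) = 0.725005
SE = 1/√(n−3) = 1/√26 = 0.196116
z = (z_r − z_0)/SE = (0.577711 − 0.725005) / 0.196116 = -0.147294 / 0.196116 = -0.751

-0.751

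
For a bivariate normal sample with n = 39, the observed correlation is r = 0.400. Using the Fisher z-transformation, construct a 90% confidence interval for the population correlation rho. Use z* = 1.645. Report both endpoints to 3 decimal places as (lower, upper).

(0.148, 0.603)

Fisher z: z_r = atanh(r) = ½·ln((1+0.400)/(1−0.400)) = 0.423649
SE(z) = 1/√(n−3) = 1/√36 = 0.166667
90% ⇒ z* = 1.645; margin = 1.645·0.166667 = 0.274167
CI on z-scale: (0.149482, 0.697816)
Back-transform: tanh(0.149482) = 0.148378, tanh(0.697816) = 0.602980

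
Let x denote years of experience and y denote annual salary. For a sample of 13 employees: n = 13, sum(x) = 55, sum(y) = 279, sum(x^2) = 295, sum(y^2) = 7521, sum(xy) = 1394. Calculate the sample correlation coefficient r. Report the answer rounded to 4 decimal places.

0.6911

S_xy = nΣxy − ΣxΣy = 13·1394 − 55·279 = 18122 − 15345 = 2777
S_xx = nΣx² − (Σx)² = 13·295 − 55² = 3835 − 3025 = 810
S_yy = nΣy² − (Σy)² = 13·7521 − 279² = 97773 − 77841 = 19932
r = S_xy / √(S_xx·S_yy) = 2777 / √(810·19932) = 2777 / √16144920 = 2777 / 4018.0742 = 0.6911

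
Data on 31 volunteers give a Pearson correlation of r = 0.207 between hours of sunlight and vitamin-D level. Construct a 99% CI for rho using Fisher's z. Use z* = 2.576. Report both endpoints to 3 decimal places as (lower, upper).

(-0.270, 0.602)

Fisher z: z_r = atanh(r) = ½·ln((1+0.207)/(1−0.207)) = 0.210035
SE(z) = 1/√(n−3) = 1/√28 = 0.188982
99% ⇒ z* = 2.576; margin = 2.576·0.188982 = 0.486818
CI on z-scale: (-0.276783, 0.696853)
Back-transform: tanh(-0.276783) = -0.269925, tanh(0.696853) = 0.602366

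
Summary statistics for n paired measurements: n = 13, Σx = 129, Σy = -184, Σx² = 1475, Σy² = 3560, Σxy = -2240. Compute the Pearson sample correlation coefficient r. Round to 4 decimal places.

-0.9596

S_xy = nΣxy − ΣxΣy = 13·(-2240) − 129·(-184) = -29120 − (-23736) = -5384
S_xx = nΣx² − (Σx)² = 13·1475 − 129² = 19175 − 16641 = 2534
S_yy = nΣy² − (Σy)² = 13·3560 − (-184)² = 46280 − 33856 = 12424
r = S_xy / √(S_xx·S_yy) = -5384 / √(2534·12424) = -5384 / √31482416 = -5384 / 5610.9194 = -0.9596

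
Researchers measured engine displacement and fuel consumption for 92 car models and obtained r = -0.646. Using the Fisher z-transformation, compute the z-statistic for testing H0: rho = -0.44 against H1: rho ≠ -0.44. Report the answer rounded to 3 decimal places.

z_r = atanh(-0.646) = -0.768403,  z_0 = atanh(-0.44) = -0.472231
SE = 1/√(n−3) = 1/√89 = 0.106000
z = (z_r − z_0)/SE = (-0.768403 − (-0.472231)) / 0.106000 = -0.296172 / 0.106000 = -2.794

-2.794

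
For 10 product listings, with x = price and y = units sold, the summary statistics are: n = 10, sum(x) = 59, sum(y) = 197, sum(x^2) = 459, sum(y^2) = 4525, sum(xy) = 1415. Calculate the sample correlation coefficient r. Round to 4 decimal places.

Numerator: nΣxy − (Σx)(Σy) = 10·1415 − (59)(197) = 2527
Denominator: √[(nΣx²−(Σx)²)(nΣy²−(Σy)²)]
  nΣx²−(Σx)² = 10·459 − 3481 = 1109;  nΣy²−(Σy)² = 10·4525 − 38809 = 6441
  √(1109·6441) = √7143069 = 2672.6521
r = 2527 / 2672.6521 = 0.9455

0.9455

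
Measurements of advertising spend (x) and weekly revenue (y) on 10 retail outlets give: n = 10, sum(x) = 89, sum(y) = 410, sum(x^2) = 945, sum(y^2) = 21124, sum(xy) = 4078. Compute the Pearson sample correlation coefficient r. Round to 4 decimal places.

0.5282

Numerator: nΣxy − (Σx)(Σy) = 10·4078 − (89)(410) = 4290
Denominator: √[(nΣx²−(Σx)²)(nΣy²−(Σy)²)]
  nΣx²−(Σx)² = 10·945 − 7921 = 1529;  nΣy²−(Σy)² = 10·21124 − 168100 = 43140
  √(1529·43140) = √65961060 = 8121.6415
r = 4290 / 8121.6415 = 0.5282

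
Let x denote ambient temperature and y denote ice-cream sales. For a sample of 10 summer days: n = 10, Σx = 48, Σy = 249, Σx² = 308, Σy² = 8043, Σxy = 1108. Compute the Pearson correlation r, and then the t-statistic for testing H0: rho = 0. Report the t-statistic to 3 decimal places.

-0.670

Numerator: nΣxy − (Σx)(Σy) = 10·1108 − (48)(249) = -872
Denominator: √[(nΣx²−(Σx)²)(nΣy²−(Σy)²)]
  nΣx²−(Σx)² = 10·308 − 2304 = 776;  nΣy²−(Σy)² = 10·8043 − 62001 = 18429
  √(776·18429) = √14300904 = 3781.6536
r = -872 / 3781.6536 = -0.2306
t = r·√(n−2)/√(1−r²) = -0.2306·√8 / √(1−0.053176) = -0.652235 / 0.973049 = -0.670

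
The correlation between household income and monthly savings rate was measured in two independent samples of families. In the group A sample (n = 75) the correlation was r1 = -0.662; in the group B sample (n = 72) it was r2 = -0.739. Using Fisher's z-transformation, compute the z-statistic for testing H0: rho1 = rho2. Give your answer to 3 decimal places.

0.902

z1 = atanh(-0.662) = -0.796366,  z2 = atanh(-0.739) = -0.948273
SE = √(1/(n1−3) + 1/(n2−3)) = √(1/72 + 1/69) = √(0.0138889 + 0.0144928) = √0.0283817 = 0.168469
z = (z1 − z2)/SE = (-0.796366 − (-0.948273)) / 0.168469 = 0.151907 / 0.168469 = 0.902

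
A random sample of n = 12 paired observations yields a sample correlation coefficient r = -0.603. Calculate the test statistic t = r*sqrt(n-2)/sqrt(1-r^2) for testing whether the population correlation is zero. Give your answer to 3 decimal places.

-2.390

t = r·√(n−2) / √(1−r²) with r = -0.603, n = 12
  = -0.603·√10 / √(1 − 0.363609)
  = -0.603·3.162278 / 0.797741
  = -1.906854 / 0.797741 = -2.390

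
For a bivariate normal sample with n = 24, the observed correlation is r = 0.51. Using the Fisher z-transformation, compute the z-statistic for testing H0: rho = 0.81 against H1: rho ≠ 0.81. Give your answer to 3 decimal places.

-2.586

z_r = atanh(0.51) = 0.562730,  z_0 = atanh(0.81) = 1.127029
SE = 1/√(n−3) = 1/√21 = 0.218218
z = (z_r − z_0)/SE = (0.562730 − 1.127029) / 0.218218 = -0.564299 / 0.218218 = -2.586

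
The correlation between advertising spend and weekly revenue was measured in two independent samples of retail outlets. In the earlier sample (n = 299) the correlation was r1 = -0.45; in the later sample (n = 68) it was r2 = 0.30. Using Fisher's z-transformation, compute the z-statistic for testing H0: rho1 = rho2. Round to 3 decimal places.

-5.798

z1 = atanh(-0.45) = -0.484700,  z2 = atanh(0.30) = 0.309520
SE = √(1/(n1−3) + 1/(n2−3)) = √(1/296 + 1/65) = √(0.0033784 + 0.0153846) = √0.0187630 = 0.136978
z = (z1 − z2)/SE = (-0.484700 − 0.309520) / 0.136978 = -0.794220 / 0.136978 = -5.798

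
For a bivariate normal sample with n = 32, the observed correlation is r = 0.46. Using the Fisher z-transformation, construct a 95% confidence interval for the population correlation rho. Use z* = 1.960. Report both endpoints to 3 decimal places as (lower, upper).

(0.133, 0.697)

z_r = atanh(0.46) = 0.497311;  SE = 1/√(n−3) = 1/√29 = 0.185695
z-limits: 0.497311 ± 1.960·0.185695 = 0.497311 ± 0.363962 = [0.133349, 0.861273]
ρ-limits: (tanh 0.133349, tanh 0.861273) = (0.133, 0.697)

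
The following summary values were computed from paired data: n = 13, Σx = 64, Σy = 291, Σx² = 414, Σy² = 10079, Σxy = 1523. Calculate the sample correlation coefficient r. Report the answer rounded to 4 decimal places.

Numerator: nΣxy − (Σx)(Σy) = 13·1523 − (64)(291) = 1175
Denominator: √[(nΣx²−(Σx)²)(nΣy²−(Σy)²)]
  nΣx²−(Σx)² = 13·414 − 4096 = 1286;  nΣy²−(Σy)² = 13·10079 − 84681 = 46346
  √(1286·46346) = √59600956 = 7720.1655
r = 1175 / 7720.1655 = 0.1522

0.1522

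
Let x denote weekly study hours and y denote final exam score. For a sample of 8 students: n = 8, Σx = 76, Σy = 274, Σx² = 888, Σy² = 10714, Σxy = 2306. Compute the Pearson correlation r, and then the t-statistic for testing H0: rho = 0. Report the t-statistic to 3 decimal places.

-1.999

Numerator: nΣxy − (Σx)(Σy) = 8·2306 − (76)(274) = -2376
Denominator: √[(nΣx²−(Σx)²)(nΣy²−(Σy)²)]
  nΣx²−(Σx)² = 8·888 − 5776 = 1328;  nΣy²−(Σy)² = 8·10714 − 75076 = 10636
  √(1328·10636) = √14124608 = 3758.2719
r = -2376 / 3758.2719 = -0.6322
t = r·√(n−2)/√(1−r²) = -0.6322·√6 / √(1−0.399677) = -1.548567 / 0.774805 = -1.999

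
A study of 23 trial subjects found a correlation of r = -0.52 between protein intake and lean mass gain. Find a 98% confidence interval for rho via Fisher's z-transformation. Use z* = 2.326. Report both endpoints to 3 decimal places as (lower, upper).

(-0.799, -0.056)

z_r = atanh(-0.52) = -0.576340;  SE = 1/√(n−3) = 1/√20 = 0.223607
z-limits: -0.576340 ± 2.326·0.223607 = -0.576340 ± 0.520110 = [-1.096450, -0.056230]
ρ-limits: (tanh -1.096450, tanh -0.056230) = (-0.799, -0.056)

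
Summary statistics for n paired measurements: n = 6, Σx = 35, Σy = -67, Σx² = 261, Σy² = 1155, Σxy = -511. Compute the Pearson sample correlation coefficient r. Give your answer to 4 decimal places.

S_xy = nΣxy − ΣxΣy = 6·(-511) − 35·(-67) = -3066 − (-2345) = -721
S_xx = nΣx² − (Σx)² = 6·261 − 35² = 1566 − 1225 = 341
S_yy = nΣy² − (Σy)² = 6·1155 − (-67)² = 6930 − 4489 = 2441
r = S_xy / √(S_xx·S_yy) = -721 / √(341·2441) = -721 / √832381 = -721 / 912.3492 = -0.7903

-0.7903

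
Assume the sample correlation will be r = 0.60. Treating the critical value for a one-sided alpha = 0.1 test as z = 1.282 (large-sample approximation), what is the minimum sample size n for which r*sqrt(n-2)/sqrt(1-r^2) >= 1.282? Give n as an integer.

Need r·√(n−2)/√(1−r²) ≥ 1.282
√(n−2) ≥ 1.282·√(1−0.3600) / 0.60 = 1.282·0.800000 / 0.60 = 1.7093
n−2 ≥ 2.9217  ⇒  n ≥ 4.9217
Smallest integer n = 5

5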